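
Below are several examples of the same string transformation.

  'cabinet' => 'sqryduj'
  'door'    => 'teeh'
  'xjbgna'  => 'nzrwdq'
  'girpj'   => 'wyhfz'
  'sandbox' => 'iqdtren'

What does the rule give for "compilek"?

secfybua

The rule is to shift every letter 10 places backward in the alphabet (wrapping around).
For "compilek" the result is "secfybua".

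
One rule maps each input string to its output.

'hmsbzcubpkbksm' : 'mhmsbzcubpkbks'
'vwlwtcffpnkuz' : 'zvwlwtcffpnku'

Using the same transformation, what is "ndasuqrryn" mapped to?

nndasuqrry

In each case the input is transformed by: move the last character to the front.
For "ndasuqrryn" the result is "nndasuqrry".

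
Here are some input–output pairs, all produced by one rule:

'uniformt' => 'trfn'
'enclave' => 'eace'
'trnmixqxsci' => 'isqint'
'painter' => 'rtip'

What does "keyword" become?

The rule is to reverse the string, then keep every other character starting from the first (positions 1st, 3rd, 5th, ...).
"keyword" → "drowyek" → "doyk".
(Check on "painter": → "retniap" → "rtip" ✓)

doyk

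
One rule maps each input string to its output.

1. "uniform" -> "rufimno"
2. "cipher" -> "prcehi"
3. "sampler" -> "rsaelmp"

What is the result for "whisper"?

Rule — sort the characters into alphabetical order, then move the last 2 characters to the front (rotate right by 2).
For "whisper" the result is "swehipr".

swehipr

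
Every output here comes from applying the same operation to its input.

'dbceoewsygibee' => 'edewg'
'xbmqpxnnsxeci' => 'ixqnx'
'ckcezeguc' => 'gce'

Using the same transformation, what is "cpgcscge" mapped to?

gcc

Looking at the pairs, the operation is to keep one character in every 3, starting at position 1 (positions 1st, 4th, 7th, ...), then move the last character to the front.
For "cpgcscge", step one produces "ccg"; step two turns that into "gcc".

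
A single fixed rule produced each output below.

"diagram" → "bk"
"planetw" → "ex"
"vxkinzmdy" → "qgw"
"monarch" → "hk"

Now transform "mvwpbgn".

The pattern: shift every letter 7 places backward in the alphabet (wrapping around), then keep one character in every 3, starting at position 2 (positions 2nd, 5th, 8th, ...).
Applying that to "mvwpbgn" gives "ou".
(Check on "monarch": → "fhgtkva" → "hk" ✓)

ou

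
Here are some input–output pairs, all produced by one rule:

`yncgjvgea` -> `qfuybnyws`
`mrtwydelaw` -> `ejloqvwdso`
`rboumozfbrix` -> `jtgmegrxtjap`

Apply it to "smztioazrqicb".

kerlagsrjiaut

The rule is to shift every letter 8 places backward in the alphabet (wrapping around).
So "smztioazrqicb" becomes "kerlagsrjiaut".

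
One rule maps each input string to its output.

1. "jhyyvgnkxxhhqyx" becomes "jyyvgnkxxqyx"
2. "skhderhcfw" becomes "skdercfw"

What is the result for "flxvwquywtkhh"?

Each output is the input with this applied: remove every "h".
"flxvwquywtkhh" → "flxvwquywtk".

flxvwquywtk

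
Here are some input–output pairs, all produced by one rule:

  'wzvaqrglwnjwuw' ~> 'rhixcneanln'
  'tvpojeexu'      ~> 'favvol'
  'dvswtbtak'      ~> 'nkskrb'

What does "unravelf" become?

Rule — shift every letter 9 places backward in the alphabet (wrapping around), then delete the first 3 characters.
For "unravelf", step one produces "leirmvcw"; step two turns that into "rmvcw".
(Check on "wzvaqrglwnjwuw": → "nqmrhixcneanln" → "rhixcneanln" ✓)

rmvcw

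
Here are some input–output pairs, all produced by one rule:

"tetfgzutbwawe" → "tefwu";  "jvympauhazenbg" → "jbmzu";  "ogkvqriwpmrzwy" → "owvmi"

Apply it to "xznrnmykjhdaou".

In each case the input is transformed by: keep one character in every 3, starting at position 1 (positions 1st, 4th, 7th, ...), then take characters alternately from the front and the back (1st, last, 2nd, 2nd-last, ...).
For "xznrnmykjhdaou", step one produces "xryho"; step two turns that into "xorhy".
(Check on "jvympauhazenbg": → "jmuzb" → "jbmzu" ✓)

xorhy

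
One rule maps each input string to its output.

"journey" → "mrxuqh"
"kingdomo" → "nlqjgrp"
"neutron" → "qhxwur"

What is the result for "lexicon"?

ohalfr

The transformation: delete the last character, then shift every letter 3 places forward in the alphabet (wrapping around).
On "lexicon": the first step gives "lexico", and the second then gives "ohalfr".
(Check on "kingdomo": → "kingdom" → "nlqjgrp" ✓)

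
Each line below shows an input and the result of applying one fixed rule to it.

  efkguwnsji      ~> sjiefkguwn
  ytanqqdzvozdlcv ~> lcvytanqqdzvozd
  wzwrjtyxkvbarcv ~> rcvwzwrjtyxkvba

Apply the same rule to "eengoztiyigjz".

gjzeengoztiyi

The rule is to move the last 3 characters to the front (rotate right by 3).
Doing the same to "eengoztiyigjz": "gjzeengoztiyi".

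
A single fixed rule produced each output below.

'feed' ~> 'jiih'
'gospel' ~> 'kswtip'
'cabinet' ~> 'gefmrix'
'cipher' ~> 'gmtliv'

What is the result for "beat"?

Each output is the input with this applied: shift every letter 4 places forward in the alphabet (wrapping around).
Applying that to "beat" gives "fiex".

fiex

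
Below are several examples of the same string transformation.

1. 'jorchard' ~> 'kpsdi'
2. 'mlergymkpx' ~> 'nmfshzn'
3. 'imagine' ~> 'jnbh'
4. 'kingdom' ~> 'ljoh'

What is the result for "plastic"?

Rule — shift every letter 1 place forward in the alphabet (wrapping around), then delete the last 3 characters.
"plastic" → "qmbtujd" → "qmbt".

qmbt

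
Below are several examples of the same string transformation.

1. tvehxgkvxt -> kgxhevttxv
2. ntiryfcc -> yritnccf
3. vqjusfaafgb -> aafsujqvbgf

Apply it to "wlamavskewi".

ksvamalwiwe

Rule — reverse the string, then move the first 3 characters to the end (rotate left by 3).
Starting from "wlamavskewi": after the first operation, "iweksvamalw"; after the second, "ksvamalwiwe".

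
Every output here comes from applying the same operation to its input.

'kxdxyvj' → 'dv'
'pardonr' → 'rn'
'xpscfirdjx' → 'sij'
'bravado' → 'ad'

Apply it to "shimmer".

Each output is the input with this applied: keep one character in every 3, starting at position 3 (positions 3rd, 6th, 9th, ...).
Doing the same to "shimmer": "ie".

ie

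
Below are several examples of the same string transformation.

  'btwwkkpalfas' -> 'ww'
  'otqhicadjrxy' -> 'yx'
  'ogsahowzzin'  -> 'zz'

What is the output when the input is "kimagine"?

Looking at the pairs, the operation is to sort the characters into reverse alphabetical order, then keep only the first 2 characters.
Starting from "kimagine": after the first operation, "nmkiigea"; after the second, "nm".

nm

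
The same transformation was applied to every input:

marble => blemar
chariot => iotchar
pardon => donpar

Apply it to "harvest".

The pattern: move the last 3 characters to the front (rotate right by 3).
For "harvest" the result is "estharv".

estharv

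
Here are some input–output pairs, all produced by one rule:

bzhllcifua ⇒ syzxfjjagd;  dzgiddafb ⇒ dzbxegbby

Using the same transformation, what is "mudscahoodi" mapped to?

Each output is the input with this applied: move the last 2 characters to the front (rotate right by 2), then shift every letter 2 places backward in the alphabet (wrapping around).
For "mudscahoodi" the result is "bgksbqayfmm".

bgksbqayfmm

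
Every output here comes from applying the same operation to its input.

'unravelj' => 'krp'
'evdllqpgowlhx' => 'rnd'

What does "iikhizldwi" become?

jco

Looking at the pairs, the operation is to shift every letter 6 places forward in the alphabet (wrapping around), then keep only the last 3 characters.
On "iikhizldwi": the first step gives "ooqnofrjco", and the second then gives "jco".
(Check on "evdllqpgowlhx": → "kbjrrwvmucrnd" → "rnd" ✓)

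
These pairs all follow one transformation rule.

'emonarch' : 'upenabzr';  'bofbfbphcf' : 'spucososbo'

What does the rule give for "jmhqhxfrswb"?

What's happening: reverse the string, then shift every letter 13 places forward in the alphabet (wrapping around) — i.e. ROT13.
Working it through for "jmhqhxfrswb": intermediate "bwsrfxhqhmj", final "ojfeskuduzw".

ojfeskuduzw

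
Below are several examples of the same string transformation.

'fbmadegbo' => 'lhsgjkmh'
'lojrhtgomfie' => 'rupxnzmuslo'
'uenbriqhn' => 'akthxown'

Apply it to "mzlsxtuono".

The rule is to delete the last character, then shift every letter 6 places forward in the alphabet (wrapping around).
On "mzlsxtuono": the first step gives "mzlsxtuon", and the second then gives "sfrydzaut".

sfrydzaut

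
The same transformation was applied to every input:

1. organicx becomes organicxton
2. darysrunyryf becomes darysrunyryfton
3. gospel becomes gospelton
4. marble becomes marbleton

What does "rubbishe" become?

The transformation: append "ton".
Applying that to "rubbishe" gives "rubbisheton".

rubbisheton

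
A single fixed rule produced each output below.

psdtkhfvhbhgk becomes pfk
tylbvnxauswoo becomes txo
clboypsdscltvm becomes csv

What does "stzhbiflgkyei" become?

sfi

Looking at the pairs, the operation is to keep one character in every 3, starting at position 1 (positions 1st, 4th, 7th, ...), then keep every other character starting from the first (positions 1st, 3rd, 5th, ...).
Applying both steps to "stzhbiflgkyei": "shfki", then "sfi".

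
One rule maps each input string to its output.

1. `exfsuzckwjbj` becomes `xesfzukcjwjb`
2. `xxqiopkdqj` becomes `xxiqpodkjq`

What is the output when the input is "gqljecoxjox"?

In each case the input is transformed by: swap each adjacent pair of characters (1↔2, 3↔4, ...).
On "gqljecoxjox" that produces "qgjlcexoojx".

qgjlcexoojx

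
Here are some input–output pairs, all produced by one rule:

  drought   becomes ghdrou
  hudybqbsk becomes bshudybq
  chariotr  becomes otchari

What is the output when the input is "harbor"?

bohar

Rule — delete the last character, then move the last 2 characters to the front (rotate right by 2).
Applying both steps to "harbor": "harbo", then "bohar".
(Check on "drought": → "drough" → "ghdrou" ✓)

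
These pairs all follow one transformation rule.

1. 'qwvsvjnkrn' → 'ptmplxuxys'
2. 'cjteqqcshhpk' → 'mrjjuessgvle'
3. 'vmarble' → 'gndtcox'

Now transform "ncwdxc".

ezfyep

Rule — reverse the string, then shift every letter 2 places forward in the alphabet (wrapping around).
"ncwdxc" → "cxdwcn" → "ezfyep".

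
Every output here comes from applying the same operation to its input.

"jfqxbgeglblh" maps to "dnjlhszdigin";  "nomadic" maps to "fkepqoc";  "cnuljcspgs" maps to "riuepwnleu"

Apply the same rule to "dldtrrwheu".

Looking at the pairs, the operation is to shift every letter 2 places forward in the alphabet (wrapping around), then move the last 3 characters to the front (rotate right by 3).
On "dldtrrwheu": the first step gives "fnfvttyjgw", and the second then gives "jgwfnfvtty".

jgwfnfvtty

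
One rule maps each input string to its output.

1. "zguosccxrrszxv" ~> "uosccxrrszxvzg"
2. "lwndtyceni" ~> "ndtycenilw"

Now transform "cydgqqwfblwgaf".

In each case the input is transformed by: move the first 2 characters to the end (rotate left by 2).
"cydgqqwfblwgaf" → "dgqqwfblwgafcy".

dgqqwfblwgafcy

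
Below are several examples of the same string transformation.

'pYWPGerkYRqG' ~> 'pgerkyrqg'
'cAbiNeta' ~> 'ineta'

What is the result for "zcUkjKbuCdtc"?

Each output is the input with this applied: delete the first 3 characters, then convert every letter to lowercase.
"zcUkjKbuCdtc" → "kjKbuCdtc" → "kjkbucdtc".

kjkbucdtc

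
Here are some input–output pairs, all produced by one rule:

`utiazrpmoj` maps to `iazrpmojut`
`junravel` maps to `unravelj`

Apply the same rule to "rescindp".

In each case the input is transformed by: swap the front and back halves of the string, then move the last 3 characters to the front (rotate right by 3).
On "rescindp": the first step gives "indpresc", and the second then gives "escindpr".

escindpr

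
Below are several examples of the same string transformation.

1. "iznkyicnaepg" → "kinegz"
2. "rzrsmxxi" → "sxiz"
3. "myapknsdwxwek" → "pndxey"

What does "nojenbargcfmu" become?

Each output is the input with this applied: keep every other character starting from the second (positions 2nd, 4th, 6th, ...), then move the first character to the end.
"nojenbargcfmu" → "oebrcm" → "ebrcmo".

ebrcmo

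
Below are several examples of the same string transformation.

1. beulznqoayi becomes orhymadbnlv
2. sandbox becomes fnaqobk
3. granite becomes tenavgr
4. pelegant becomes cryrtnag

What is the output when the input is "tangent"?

The transformation: shift every letter 13 places forward in the alphabet (wrapping around) — i.e. ROT13.
So "tangent" becomes "gnatrag".

gnatrag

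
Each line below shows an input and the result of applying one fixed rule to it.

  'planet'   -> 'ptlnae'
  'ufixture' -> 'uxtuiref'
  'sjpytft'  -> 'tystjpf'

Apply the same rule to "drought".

What's happening: sort the characters into reverse alphabetical order, then swap each adjacent pair of characters (1↔2, 3↔4, ...).
Working it through for "drought": intermediate "utrohgd", final "tuorghd".

tuorghd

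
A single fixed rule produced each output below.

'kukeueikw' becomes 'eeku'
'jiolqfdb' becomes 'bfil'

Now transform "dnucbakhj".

Rule — keep every other character starting from the second (positions 2nd, 4th, 6th, ...), then sort the characters into alphabetical order.
"dnucbakhj" → "ncah" → "achn".

achn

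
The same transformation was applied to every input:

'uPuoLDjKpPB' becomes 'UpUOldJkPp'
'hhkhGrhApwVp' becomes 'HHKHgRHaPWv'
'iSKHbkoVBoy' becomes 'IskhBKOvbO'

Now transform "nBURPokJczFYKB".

NburpOKjCZfyk

Each output is the input with this applied: flip the case of every letter, then delete the last character.
"nBURPokJczFYKB" → "NburpOKjCZfykb" → "NburpOKjCZfyk".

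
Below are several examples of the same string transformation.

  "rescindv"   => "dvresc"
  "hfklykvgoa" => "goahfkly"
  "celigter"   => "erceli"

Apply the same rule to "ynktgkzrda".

The pattern: swap the front and back halves of the string, then delete the first 2 characters.
Starting from "ynktgkzrda": after the first operation, "kzrdaynktg"; after the second, "rdaynktg".

rdaynktg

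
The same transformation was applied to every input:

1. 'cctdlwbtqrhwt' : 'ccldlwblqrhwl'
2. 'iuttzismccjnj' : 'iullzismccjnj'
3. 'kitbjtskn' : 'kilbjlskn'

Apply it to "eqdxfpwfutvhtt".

eqdxfpwfulvhll

Looking at the pairs, the operation is to replace every "t" with "l".
So "eqdxfpwfutvhtt" becomes "eqdxfpwfulvhll".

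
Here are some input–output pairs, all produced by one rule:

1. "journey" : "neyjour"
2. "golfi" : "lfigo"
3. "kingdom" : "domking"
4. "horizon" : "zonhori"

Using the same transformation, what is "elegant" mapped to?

Looking at the pairs, the operation is to move the last 3 characters to the front (rotate right by 3).
"elegant" → "anteleg".

anteleg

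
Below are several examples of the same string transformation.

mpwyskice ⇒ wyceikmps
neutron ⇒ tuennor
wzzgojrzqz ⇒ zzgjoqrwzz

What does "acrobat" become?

rtaabco

The pattern: sort the characters into alphabetical order, then move the last 2 characters to the front (rotate right by 2).
"acrobat" → "aabcort" → "rtaabco".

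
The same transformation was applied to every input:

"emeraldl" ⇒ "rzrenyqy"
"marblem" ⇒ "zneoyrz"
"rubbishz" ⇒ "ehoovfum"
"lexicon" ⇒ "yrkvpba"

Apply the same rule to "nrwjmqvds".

aejwzdiqf

The pattern: shift every letter 13 places forward in the alphabet (wrapping around) — i.e. ROT13.
On "nrwjmqvds" that produces "aejwzdiqf".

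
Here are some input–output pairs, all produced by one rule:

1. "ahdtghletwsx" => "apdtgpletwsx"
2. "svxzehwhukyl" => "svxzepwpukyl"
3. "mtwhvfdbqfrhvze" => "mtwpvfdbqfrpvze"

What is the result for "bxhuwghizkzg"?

The pattern: replace every "h" with "p".
For "bxhuwghizkzg" the result is "bxpuwgpizkzg".

bxpuwgpizkzg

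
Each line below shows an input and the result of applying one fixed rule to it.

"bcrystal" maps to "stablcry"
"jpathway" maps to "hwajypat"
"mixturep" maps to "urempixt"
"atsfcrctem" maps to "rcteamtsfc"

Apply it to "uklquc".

quuckl

The pattern: swap the first and last characters, then swap the front and back halves of the string.
For "uklquc", step one produces "cklquu"; step two turns that into "quuckl".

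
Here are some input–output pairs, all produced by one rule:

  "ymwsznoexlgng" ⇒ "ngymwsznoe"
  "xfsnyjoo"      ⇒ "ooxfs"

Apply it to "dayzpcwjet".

The transformation: move the last 2 characters to the front (rotate right by 2), then delete the last 3 characters.
Working it through for "dayzpcwjet": intermediate "etdayzpcwj", final "etdayzp".

etdayzp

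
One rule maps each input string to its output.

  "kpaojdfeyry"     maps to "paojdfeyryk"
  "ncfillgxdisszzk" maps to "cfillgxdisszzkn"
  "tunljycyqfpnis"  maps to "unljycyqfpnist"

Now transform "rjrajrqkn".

jrajrqknr

The transformation: move the first character to the end.
Applying that to "rjrajrqkn" gives "jrajrqknr".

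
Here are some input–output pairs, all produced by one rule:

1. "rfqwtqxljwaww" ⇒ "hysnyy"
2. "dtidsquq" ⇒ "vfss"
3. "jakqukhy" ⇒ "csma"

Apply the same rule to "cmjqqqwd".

The rule is to keep every other character starting from the second (positions 2nd, 4th, 6th, ...), then shift every letter 2 places forward in the alphabet (wrapping around).
For "cmjqqqwd" the result is "ossf".

ossf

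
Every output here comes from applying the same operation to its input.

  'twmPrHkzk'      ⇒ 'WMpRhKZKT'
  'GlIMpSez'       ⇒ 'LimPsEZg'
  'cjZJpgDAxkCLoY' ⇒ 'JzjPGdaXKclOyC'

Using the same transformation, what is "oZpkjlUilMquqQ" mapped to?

The transformation: move the first character to the end, then flip the case of every letter.
Applying both steps to "oZpkjlUilMquqQ": "ZpkjlUilMquqQo", then "zPKJLuILmQUQqO".

zPKJLuILmQUQqO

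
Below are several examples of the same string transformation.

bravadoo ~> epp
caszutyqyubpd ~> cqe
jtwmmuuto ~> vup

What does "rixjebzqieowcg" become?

xdh

What's happening: shift every letter 1 place forward in the alphabet (wrapping around), then keep only the last 3 characters.
On "rixjebzqieowcg": the first step gives "sjykfcarjfpxdh", and the second then gives "xdh".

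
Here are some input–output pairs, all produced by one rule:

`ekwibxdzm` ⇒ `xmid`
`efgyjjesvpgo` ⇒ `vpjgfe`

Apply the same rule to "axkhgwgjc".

Each output is the input with this applied: sort the characters into reverse alphabetical order, then keep every other character starting from the second (positions 2nd, 4th, 6th, ...).
On "axkhgwgjc": the first step gives "xwkjhggca", and the second then gives "wjgc".

wjgc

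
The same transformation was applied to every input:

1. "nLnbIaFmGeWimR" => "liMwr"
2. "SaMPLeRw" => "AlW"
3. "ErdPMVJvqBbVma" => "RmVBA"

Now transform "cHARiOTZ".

The rule is to keep one character in every 3, starting at position 2 (positions 2nd, 5th, 8th, ...), then flip the case of every letter.
Applying both steps to "cHARiOTZ": "HiZ", then "hIz".
(Check on "ErdPMVJvqBbVma": → "rMvba" → "RmVBA" ✓)

hIz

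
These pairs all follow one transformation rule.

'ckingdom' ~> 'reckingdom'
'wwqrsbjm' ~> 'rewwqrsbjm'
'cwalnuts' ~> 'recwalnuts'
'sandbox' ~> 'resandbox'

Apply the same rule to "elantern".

What's happening: prepend "re".
Doing the same to "elantern": "reelantern".

reelantern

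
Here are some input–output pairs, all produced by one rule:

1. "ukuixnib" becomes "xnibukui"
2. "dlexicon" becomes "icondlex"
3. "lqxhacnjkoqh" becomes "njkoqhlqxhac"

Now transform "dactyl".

The rule is to swap the front and back halves of the string.
"dactyl" → "tyldac".

tyldac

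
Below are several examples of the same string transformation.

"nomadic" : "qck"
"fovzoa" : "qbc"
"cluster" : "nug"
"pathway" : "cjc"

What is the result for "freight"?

tkj

The transformation: shift every letter 2 places forward in the alphabet (wrapping around), then keep every other character starting from the second (positions 2nd, 4th, 6th, ...).
Starting from "freight": after the first operation, "htgkijv"; after the second, "tkj".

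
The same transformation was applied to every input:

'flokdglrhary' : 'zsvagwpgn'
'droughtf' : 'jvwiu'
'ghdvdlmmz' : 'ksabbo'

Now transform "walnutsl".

Looking at the pairs, the operation is to delete the first 3 characters, then shift every letter 11 places backward in the alphabet (wrapping around).
"walnutsl" → "nutsl" → "cjiha".

cjiha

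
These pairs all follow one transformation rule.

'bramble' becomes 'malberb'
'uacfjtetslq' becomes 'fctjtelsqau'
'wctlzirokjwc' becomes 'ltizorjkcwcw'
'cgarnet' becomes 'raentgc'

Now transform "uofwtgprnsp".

wfgtrpsnpou

The pattern: swap each adjacent pair of characters (1↔2, 3↔4, ...), then move the first 2 characters to the end (rotate left by 2).
"uofwtgprnsp" → "ouwfgtrpsnp" → "wfgtrpsnpou".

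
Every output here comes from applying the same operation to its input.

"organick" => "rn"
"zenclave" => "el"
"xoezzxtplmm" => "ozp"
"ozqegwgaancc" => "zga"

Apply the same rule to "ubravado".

bv

Each output is the input with this applied: keep one character in every 3, starting at position 2 (positions 2nd, 5th, 8th, ...), then delete the last character.
On "ubravado": the first step gives "bvo", and the second then gives "bv".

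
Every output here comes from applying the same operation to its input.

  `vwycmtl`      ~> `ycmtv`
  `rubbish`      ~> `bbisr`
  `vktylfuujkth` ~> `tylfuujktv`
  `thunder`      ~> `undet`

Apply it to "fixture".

Looking at the pairs, the operation is to swap the first and last characters, then delete the first 2 characters.
Applying both steps to "fixture": "eixturf", then "xturf".
(Check on "thunder": → "rhundet" → "undet" ✓)

xturf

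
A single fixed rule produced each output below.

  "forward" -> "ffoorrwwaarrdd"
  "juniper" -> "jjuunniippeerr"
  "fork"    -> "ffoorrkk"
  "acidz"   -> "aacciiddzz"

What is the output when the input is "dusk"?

dduusskk

Rule — double every character.
Applying that to "dusk" gives "dduusskk".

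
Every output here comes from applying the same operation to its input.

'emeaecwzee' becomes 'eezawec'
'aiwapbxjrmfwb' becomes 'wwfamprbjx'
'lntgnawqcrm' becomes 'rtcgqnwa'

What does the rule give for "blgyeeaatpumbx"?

Each output is the input with this applied: take characters alternately from the front and the back (1st, last, 2nd, 2nd-last, ...), then delete the first 3 characters.
Applying both steps to "blgyeeaatpumbx": "bxlbgmyuepetaa", then "bgmyuepetaa".

bgmyuepetaa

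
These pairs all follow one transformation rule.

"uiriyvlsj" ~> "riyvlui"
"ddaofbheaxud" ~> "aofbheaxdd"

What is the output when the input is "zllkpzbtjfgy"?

lkpzbtjfzl

The pattern: delete the last 2 characters, then move the first 2 characters to the end (rotate left by 2).
Applying both steps to "zllkpzbtjfgy": "zllkpzbtjf", then "lkpzbtjfzl".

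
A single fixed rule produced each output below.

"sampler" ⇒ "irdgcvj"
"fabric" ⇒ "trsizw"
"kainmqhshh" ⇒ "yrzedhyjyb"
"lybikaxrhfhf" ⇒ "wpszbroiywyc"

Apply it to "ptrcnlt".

kkitecg

Rule — shift every letter 9 places backward in the alphabet (wrapping around), then swap the first and last characters.
Working it through for "ptrcnlt": intermediate "gkiteck", final "kkitecg".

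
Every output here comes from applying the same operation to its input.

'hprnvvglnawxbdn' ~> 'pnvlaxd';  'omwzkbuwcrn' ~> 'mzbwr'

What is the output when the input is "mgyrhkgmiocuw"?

grkmou

Each output is the input with this applied: keep every other character starting from the second (positions 2nd, 4th, 6th, ...).
"mgyrhkgmiocuw" → "grkmou".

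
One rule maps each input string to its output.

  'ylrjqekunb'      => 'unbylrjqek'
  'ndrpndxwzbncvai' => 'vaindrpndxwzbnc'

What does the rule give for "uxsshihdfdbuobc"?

obcuxsshihdfdbu

The pattern: move the last 3 characters to the front (rotate right by 3).
For "uxsshihdfdbuobc" the result is "obcuxsshihdfdbu".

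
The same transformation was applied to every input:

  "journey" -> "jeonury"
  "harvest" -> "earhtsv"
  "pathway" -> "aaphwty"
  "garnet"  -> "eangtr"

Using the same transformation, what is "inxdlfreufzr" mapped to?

edfflirnurzx

Looking at the pairs, the operation is to sort the characters into alphabetical order, then swap each adjacent pair of characters (1↔2, 3↔4, ...).
For "inxdlfreufzr", step one produces "deffilnrruxz"; step two turns that into "edfflirnurzx".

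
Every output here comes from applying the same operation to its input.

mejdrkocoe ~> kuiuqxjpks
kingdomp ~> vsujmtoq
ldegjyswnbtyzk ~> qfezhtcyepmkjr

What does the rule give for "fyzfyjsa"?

The pattern: reverse the string, then shift every letter 6 places forward in the alphabet (wrapping around).
For "fyzfyjsa", step one produces "asjyfzyf"; step two turns that into "gypelfel".

gypelfel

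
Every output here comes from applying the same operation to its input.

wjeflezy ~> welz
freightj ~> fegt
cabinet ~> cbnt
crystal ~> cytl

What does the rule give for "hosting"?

What's happening: keep every other character starting from the first (positions 1st, 3rd, 5th, ...).
Applying that to "hosting" gives "hsig".

hsig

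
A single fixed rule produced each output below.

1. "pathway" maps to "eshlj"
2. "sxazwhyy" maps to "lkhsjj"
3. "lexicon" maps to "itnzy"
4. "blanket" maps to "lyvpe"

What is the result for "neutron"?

feczy

What's happening: shift every letter 11 places forward in the alphabet (wrapping around), then delete the first 2 characters.
Applying that to "neutron" gives "feczy".
(Check on "pathway": → "aleshlj" → "eshlj" ✓)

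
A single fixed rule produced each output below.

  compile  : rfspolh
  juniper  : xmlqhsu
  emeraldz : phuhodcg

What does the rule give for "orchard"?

urkfudg

What's happening: swap each adjacent pair of characters (1↔2, 3↔4, ...), then shift every letter 3 places forward in the alphabet (wrapping around).
For "orchard", step one produces "rohcrad"; step two turns that into "urkfudg".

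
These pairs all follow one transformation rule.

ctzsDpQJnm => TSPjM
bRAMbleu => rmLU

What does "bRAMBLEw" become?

The transformation: keep every other character starting from the second (positions 2nd, 4th, 6th, ...), then flip the case of every letter.
Applying both steps to "bRAMBLEw": "RMLw", then "rmlW".

rmlW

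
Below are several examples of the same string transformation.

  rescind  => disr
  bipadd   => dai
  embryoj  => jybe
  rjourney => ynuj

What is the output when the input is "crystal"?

ltyc

Rule — reverse the string, then keep every other character starting from the first (positions 1st, 3rd, 5th, ...).
Doing the same to "crystal": "ltyc".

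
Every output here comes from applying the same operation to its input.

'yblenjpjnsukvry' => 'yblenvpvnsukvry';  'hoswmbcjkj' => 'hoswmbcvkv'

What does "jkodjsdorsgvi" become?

vkodvsdorsgvi

In each case the input is transformed by: replace every "j" with "v".
On "jkodjsdorsgvi" that produces "vkodvsdorsgvi".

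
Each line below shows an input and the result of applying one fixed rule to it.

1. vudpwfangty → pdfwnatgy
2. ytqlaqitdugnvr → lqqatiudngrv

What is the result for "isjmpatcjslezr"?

The rule is to swap each adjacent pair of characters (1↔2, 3↔4, ...), then delete the first 2 characters.
On "isjmpatcjslezr" that produces "mjapctsjelrz".
(Check on "ytqlaqitdugnvr": → "tylqqatiudngrv" → "lqqatiudngrv" ✓)

mjapctsjelrz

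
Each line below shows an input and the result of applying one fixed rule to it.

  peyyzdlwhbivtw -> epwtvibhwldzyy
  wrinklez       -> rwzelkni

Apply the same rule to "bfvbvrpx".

fbxprvbv

The rule is to reverse the string, then move the last 2 characters to the front (rotate right by 2).
Starting from "bfvbvrpx": after the first operation, "xprvbvfb"; after the second, "fbxprvbv".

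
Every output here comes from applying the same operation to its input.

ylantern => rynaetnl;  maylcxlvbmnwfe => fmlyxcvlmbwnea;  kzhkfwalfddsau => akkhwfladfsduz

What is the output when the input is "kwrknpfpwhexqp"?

Each output is the input with this applied: swap each adjacent pair of characters (1↔2, 3↔4, ...), then swap the first and last characters.
Starting from "kwrknpfpwhexqp": after the first operation, "wkkrpnpfhwxepq"; after the second, "qkkrpnpfhwxepw".

qkkrpnpfhwxepw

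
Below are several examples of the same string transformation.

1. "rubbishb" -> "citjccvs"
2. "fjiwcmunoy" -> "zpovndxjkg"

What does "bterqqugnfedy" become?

Looking at the pairs, the operation is to shift every letter 1 place forward in the alphabet (wrapping around), then reverse the string.
Starting from "bterqqugnfedy": after the first operation, "cufsrrvhogfez"; after the second, "zefgohvrrsfuc".

zefgohvrrsfuc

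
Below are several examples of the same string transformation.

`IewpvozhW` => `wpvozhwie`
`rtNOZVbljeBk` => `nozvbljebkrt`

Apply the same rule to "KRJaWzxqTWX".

Looking at the pairs, the operation is to move the first 2 characters to the end (rotate left by 2), then convert every letter to lowercase.
Working it through for "KRJaWzxqTWX": intermediate "JaWzxqTWXKR", final "jawzxqtwxkr".
(Check on "rtNOZVbljeBk": → "NOZVbljeBkrt" → "nozvbljebkrt" ✓)

jawzxqtwxkr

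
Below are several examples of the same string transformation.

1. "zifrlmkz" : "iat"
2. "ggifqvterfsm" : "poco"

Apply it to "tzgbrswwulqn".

In each case the input is transformed by: keep one character in every 3, starting at position 1 (positions 1st, 4th, 7th, ...), then shift every letter 9 places forward in the alphabet (wrapping around).
"tzgbrswwulqn" → "ckfu".

ckfu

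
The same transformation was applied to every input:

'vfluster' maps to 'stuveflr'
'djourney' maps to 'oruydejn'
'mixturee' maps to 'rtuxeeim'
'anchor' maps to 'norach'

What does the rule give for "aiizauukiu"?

kuuuzaaiii

The rule is to sort the characters into alphabetical order, then swap the front and back halves of the string.
So "aiizauukiu" becomes "kuuuzaaiii".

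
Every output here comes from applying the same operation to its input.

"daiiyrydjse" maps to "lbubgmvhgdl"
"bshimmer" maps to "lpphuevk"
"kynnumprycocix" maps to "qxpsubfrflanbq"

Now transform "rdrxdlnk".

agoqnugu

The pattern: shift every letter 3 places forward in the alphabet (wrapping around), then move the first 3 characters to the end (rotate left by 3).
For "rdrxdlnk", step one produces "uguagoqn"; step two turns that into "agoqnugu".
(Check on "bshimmer": → "evklpphu" → "lpphuevk" ✓)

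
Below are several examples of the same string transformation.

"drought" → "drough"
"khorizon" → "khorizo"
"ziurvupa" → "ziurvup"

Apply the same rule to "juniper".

junipe

In each case the input is transformed by: delete the last character.
"juniper" → "junipe".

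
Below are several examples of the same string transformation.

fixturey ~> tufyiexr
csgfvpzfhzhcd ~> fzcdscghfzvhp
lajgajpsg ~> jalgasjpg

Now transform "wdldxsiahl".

xswldhladi

The pattern: take characters alternately from the front and the back (1st, last, 2nd, 2nd-last, ...), then move the last 2 characters to the front (rotate right by 2).
Working it through for "wdldxsiahl": intermediate "wldhladixs", final "xswldhladi".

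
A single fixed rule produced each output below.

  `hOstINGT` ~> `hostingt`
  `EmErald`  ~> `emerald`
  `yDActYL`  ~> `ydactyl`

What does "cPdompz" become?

cpdompz

The rule is to convert every letter to lowercase.
So "cPdompz" becomes "cpdompz".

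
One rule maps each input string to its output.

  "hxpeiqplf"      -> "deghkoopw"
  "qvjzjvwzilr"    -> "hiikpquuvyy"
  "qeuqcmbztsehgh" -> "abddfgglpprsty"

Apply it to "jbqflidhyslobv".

aaceghikknprux

Each output is the input with this applied: shift every letter 1 place backward in the alphabet (wrapping around), then sort the characters into alphabetical order.
Working it through for "jbqflidhyslobv": intermediate "iapekhcgxrknau", final "aaceghikknprux".
(Check on "qeuqcmbztsehgh": → "pdtpblaysrdgfg" → "abddfgglpprsty" ✓)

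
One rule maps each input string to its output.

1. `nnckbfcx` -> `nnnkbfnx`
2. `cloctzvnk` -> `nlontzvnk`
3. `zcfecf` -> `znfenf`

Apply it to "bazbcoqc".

In each case the input is transformed by: replace every "c" with "n".
On "bazbcoqc" that produces "bazbnoqn".

bazbnoqn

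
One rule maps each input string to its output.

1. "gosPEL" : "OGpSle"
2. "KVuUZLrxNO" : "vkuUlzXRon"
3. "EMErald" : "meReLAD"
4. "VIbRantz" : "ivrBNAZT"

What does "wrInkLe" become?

RWNilKE

Each output is the input with this applied: flip the case of every letter, then swap each adjacent pair of characters (1↔2, 3↔4, ...).
For "wrInkLe", step one produces "WRiNKlE"; step two turns that into "RWNilKE".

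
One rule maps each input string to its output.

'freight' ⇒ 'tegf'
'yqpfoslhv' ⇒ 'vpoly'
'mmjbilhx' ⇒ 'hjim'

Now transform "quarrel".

larq

The transformation: keep every other character starting from the first (positions 1st, 3rd, 5th, ...), then swap the first and last characters.
Working it through for "quarrel": intermediate "qarl", final "larq".
(Check on "yqpfoslhv": → "ypolv" → "vpoly" ✓)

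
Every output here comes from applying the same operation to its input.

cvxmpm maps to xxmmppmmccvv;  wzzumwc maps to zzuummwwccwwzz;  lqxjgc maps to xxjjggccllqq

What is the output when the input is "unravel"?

rraavveelluunn

In each case the input is transformed by: move the first 2 characters to the end (rotate left by 2), then double every character.
Applying both steps to "unravel": "ravelun", then "rraavveelluunn".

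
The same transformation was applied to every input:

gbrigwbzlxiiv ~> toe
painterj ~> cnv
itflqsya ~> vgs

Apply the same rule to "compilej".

pbz

Each output is the input with this applied: shift every letter 13 places forward in the alphabet (wrapping around) — i.e. ROT13, then keep only the first 3 characters.
Doing the same to "compilej": "pbz".
(Check on "itflqsya": → "vgsydfln" → "vgs" ✓)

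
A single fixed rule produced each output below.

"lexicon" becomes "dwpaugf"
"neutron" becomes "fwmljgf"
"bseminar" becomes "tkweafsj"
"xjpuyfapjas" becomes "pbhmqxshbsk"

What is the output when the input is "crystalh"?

In each case the input is transformed by: shift every letter 8 places backward in the alphabet (wrapping around).
"crystalh" → "ujqklsdz".

ujqklsdz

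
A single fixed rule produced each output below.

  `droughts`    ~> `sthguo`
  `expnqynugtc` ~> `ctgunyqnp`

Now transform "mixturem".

The transformation: reverse the string, then delete the last 2 characters.
Working it through for "mixturem": intermediate "merutxim", final "merutx".

merutx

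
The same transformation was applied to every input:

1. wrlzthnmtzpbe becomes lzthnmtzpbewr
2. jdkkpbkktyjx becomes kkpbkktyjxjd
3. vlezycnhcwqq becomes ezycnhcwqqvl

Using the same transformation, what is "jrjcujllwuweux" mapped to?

What's happening: move the first 2 characters to the end (rotate left by 2).
Doing the same to "jrjcujllwuweux": "jcujllwuweuxjr".

jcujllwuweuxjr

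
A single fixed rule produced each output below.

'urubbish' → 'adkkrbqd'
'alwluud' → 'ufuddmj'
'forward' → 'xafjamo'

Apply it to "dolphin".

The transformation: shift every letter 9 places forward in the alphabet (wrapping around), then move the first character to the end.
For "dolphin", step one produces "mxuyqrw"; step two turns that into "xuyqrwm".

xuyqrwm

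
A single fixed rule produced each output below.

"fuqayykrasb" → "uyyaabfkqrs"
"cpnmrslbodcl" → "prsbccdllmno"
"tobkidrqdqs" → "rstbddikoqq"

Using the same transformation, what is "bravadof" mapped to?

In each case the input is transformed by: sort the characters into alphabetical order, then move the last 3 characters to the front (rotate right by 3).
Working it through for "bravadof": intermediate "aabdforv", final "orvaabdf".

orvaabdf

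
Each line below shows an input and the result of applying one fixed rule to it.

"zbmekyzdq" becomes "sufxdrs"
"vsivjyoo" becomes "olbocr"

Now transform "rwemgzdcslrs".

kpxfzswvle

What's happening: shift every letter 7 places backward in the alphabet (wrapping around), then delete the last 2 characters.
"rwemgzdcslrs" → "kpxfzswvlekl" → "kpxfzswvle".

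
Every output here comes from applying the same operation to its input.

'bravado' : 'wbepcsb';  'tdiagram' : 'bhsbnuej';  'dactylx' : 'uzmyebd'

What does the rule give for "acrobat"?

pcbubds

In each case the input is transformed by: shift every letter 1 place forward in the alphabet (wrapping around), then move the first 3 characters to the end (rotate left by 3).
Working it through for "acrobat": intermediate "bdspcbu", final "pcbubds".
(Check on "dactylx": → "ebduzmy" → "uzmyebd" ✓)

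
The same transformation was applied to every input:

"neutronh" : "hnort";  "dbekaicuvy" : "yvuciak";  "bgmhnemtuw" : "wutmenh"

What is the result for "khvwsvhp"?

The rule is to reverse the string, then delete the last 3 characters.
Working it through for "khvwsvhp": intermediate "phvswvhk", final "phvsw".
(Check on "dbekaicuvy": → "yvuciakebd" → "yvuciak" ✓)

phvsw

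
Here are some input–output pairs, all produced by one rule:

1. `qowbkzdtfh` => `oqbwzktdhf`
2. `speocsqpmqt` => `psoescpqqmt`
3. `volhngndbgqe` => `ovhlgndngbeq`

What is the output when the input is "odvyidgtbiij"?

doyvditgibji

Each output is the input with this applied: swap each adjacent pair of characters (1↔2, 3↔4, ...).
On "odvyidgtbiij" that produces "doyvditgibji".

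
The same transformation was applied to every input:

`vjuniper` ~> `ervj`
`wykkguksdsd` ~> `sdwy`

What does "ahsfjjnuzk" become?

zkah

Rule — move the last 2 characters to the front (rotate right by 2), then keep only the first 4 characters.
So "ahsfjjnuzk" becomes "zkah".
(Check on "vjuniper": → "ervjunip" → "ervj" ✓)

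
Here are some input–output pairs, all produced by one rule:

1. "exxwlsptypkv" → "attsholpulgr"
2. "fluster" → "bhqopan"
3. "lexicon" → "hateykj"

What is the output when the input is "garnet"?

The rule is to shift every letter 4 places backward in the alphabet (wrapping around).
"garnet" → "cwnjap".

cwnjap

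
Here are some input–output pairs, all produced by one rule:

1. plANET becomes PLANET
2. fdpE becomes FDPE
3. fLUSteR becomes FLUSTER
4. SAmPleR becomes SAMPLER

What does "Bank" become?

Looking at the pairs, the operation is to convert every letter to uppercase.
Doing the same to "Bank": "BANK".

BANK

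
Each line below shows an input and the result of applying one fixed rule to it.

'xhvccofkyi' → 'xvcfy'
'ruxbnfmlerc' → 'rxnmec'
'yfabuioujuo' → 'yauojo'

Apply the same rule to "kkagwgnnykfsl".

kawnyfl

The rule is to keep every other character starting from the first (positions 1st, 3rd, 5th, ...).
For "kkagwgnnykfsl" the result is "kawnyfl".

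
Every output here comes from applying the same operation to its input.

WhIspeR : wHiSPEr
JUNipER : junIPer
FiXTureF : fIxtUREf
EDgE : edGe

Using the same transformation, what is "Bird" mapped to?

bIRD

What's happening: flip the case of every letter.
Doing the same to "Bird": "bIRD".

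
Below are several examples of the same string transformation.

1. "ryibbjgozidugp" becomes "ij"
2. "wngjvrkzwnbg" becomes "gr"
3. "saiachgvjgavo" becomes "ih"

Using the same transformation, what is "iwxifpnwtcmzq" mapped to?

In each case the input is transformed by: keep one character in every 3, starting at position 3 (positions 3rd, 6th, 9th, ...), then delete the last 2 characters.
Starting from "iwxifpnwtcmzq": after the first operation, "xptz"; after the second, "xp".

xp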